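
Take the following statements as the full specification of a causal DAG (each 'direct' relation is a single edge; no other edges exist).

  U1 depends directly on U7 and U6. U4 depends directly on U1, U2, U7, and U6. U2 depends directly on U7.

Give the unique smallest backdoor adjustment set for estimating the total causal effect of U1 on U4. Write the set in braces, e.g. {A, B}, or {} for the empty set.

{U6, U7}

Variables eligible for adjustment (non-descendants of U1, excluding U1 and U4): {U2, U6, U7}.
Backdoor paths from U1 to U4:
  P1: U1 <- U7 -> U2 -> U4
  P2: U1 <- U7 -> U4
  P3: U1 <- U6 -> U4
The empty set is not sufficient: P1 (U1 <- U7 -> U2 -> U4) has no collider blocking it and no conditioned non-collider, so it is open.
Try {U6, U7}:
  P1: blocked at fork node U7 ∈ conditioning set.
  P2: blocked at fork node U7 ∈ conditioning set.
  P3: blocked at fork node U6 ∈ conditioning set.
{U6, U7} contains no descendant of U1 and blocks every backdoor path.
Every element of {U6, U7} is needed (dropping U6 leaves P3 open; dropping U7 leaves P1 open), so no proper subset is valid.
Among all size-2 subsets of the eligible variables, only {U6, U7} blocks every backdoor path, so it is the unique smallest valid adjustment set.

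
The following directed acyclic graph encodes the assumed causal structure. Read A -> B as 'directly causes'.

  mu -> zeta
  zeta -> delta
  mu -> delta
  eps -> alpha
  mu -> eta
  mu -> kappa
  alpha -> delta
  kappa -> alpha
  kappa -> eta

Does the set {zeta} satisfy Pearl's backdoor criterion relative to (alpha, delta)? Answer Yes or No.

Backdoor paths from alpha to delta (paths whose first edge points into alpha):
  P1: alpha <- kappa <- mu -> zeta -> delta
  P2: alpha <- kappa <- mu -> delta
  P3: alpha <- kappa -> eta <- mu -> zeta -> delta
  P4: alpha <- kappa -> eta <- mu -> delta
Condition 1 (no descendant of alpha in the set): holds — descendants of alpha are {delta}; none are in {zeta}.
Condition 2 (every backdoor path blocked by {zeta}):
  P1: blocked at chain node zeta ∈ conditioning set.
  P2: open — no interior node is in the conditioning set.
  P3: blocked at collider eta (neither it nor any descendant is in the conditioning set).
  P4: blocked at collider eta (neither it nor any descendant is in the conditioning set).
{zeta} does not satisfy the backdoor criterion.

No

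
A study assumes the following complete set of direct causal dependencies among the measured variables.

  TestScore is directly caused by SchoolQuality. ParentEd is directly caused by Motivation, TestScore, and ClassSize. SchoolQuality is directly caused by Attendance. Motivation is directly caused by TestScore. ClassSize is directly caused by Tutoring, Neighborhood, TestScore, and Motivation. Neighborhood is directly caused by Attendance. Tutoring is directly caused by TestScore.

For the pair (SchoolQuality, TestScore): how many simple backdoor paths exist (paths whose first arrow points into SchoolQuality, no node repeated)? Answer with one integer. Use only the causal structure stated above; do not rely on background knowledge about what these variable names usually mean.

6

A backdoor path from SchoolQuality to TestScore is any simple undirected path whose first edge points into SchoolQuality (i.e. leaves SchoolQuality via a parent).
Parents of SchoolQuality: {Attendance}.
Enumerating:
  P1: SchoolQuality <- Attendance -> Neighborhood -> ClassSize <- TestScore
  P2: SchoolQuality <- Attendance -> Neighborhood -> ClassSize <- Motivation <- TestScore
  P3: SchoolQuality <- Attendance -> Neighborhood -> ClassSize <- Motivation -> ParentEd <- TestScore
  P4: SchoolQuality <- Attendance -> Neighborhood -> ClassSize <- Tutoring <- TestScore
  P5: SchoolQuality <- Attendance -> Neighborhood -> ClassSize -> ParentEd <- TestScore
  P6: SchoolQuality <- Attendance -> Neighborhood -> ClassSize -> ParentEd <- Motivation <- TestScore
That exhausts the simple backdoor paths. Count: 6.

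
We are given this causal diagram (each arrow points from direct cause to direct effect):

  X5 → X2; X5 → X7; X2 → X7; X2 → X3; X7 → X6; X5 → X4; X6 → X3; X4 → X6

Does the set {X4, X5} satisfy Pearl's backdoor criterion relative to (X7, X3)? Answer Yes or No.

Backdoor paths from X7 to X3 (paths whose first edge points into X7):
  P1: X7 <- X5 -> X2 -> X3
  P2: X7 <- X5 -> X4 -> X6 -> X3
  P3: X7 <- X2 <- X5 -> X4 -> X6 -> X3
  P4: X7 <- X2 -> X3
Condition 1 (no descendant of X7 in the set): holds — descendants of X7 are {X3, X6}; none are in {X4, X5}.
Condition 2 (every backdoor path blocked by {X4, X5}):
  P1: blocked at fork node X5 ∈ conditioning set.
  P2: blocked at fork node X5 ∈ conditioning set.
  P3: blocked at fork node X5 ∈ conditioning set.
  P4: open — no interior node is in the conditioning set.
{X4, X5} does not satisfy the backdoor criterion.

No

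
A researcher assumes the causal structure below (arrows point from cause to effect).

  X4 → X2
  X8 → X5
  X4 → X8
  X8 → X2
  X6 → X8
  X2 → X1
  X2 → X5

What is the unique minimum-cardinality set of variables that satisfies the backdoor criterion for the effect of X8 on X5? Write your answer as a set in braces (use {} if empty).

{X4}

Variables eligible for adjustment (non-descendants of X8, excluding X8 and X5): {X4, X6}.
Backdoor paths from X8 to X5:
  P1: X8 <- X4 -> X2 -> X5
The empty set is not sufficient: P1 (X8 <- X4 -> X2 -> X5) has no collider blocking it and no conditioned non-collider, so it is open.
Try {X4}:
  P1: blocked at fork node X4 ∈ conditioning set.
{X4} contains no descendant of X8 and blocks every backdoor path.
No other singleton works — e.g. {X6} leaves P1 open — so {X4} is the unique smallest valid adjustment set.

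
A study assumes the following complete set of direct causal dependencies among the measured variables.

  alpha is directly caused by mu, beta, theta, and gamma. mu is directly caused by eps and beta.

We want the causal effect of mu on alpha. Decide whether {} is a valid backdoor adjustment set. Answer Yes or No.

No

Backdoor paths from mu to alpha (paths whose first edge points into mu):
  P1: mu <- beta -> alpha
Condition 1 (no descendant of mu in the set): holds — descendants of mu are {alpha}; none are in {}.
Condition 2 (every backdoor path blocked by {}):
  P1: open — no interior node is in the conditioning set.
{} does not satisfy the backdoor criterion.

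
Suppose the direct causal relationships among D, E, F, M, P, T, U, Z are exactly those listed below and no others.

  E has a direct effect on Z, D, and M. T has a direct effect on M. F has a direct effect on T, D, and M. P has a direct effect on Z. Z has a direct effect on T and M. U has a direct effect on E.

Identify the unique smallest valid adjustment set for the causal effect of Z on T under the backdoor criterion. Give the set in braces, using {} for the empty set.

{}

Variables eligible for adjustment (non-descendants of Z, excluding Z and T): {D, E, F, P, U}.
Backdoor paths from Z to T:
  P1: Z <- E -> D <- F -> T
  P2: Z <- E -> D <- F -> M <- T
  P3: Z <- E -> M <- F -> T
  P4: Z <- E -> M <- T
Each backdoor path contains an unconditioned collider, so every path is already blocked with the empty conditioning set:
  P1: blocked at collider D (neither it nor any descendant is in the conditioning set).
  P2: blocked at collider D (neither it nor any descendant is in the conditioning set).
  P3: blocked at collider M (neither it nor any descendant is in the conditioning set).
  P4: blocked at collider M (neither it nor any descendant is in the conditioning set).
The empty set is therefore the unique smallest valid set.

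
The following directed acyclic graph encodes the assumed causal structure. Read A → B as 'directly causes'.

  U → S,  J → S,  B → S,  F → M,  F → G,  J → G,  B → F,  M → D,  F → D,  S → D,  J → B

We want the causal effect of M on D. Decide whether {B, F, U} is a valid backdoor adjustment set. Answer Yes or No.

Backdoor paths from M to D (paths whose first edge points into M):
  P1: M <- F <- B <- J -> S -> D
  P2: M <- F <- B -> S -> D
  P3: M <- F -> D
  P4: M <- F -> G <- J -> B -> S -> D
  P5: M <- F -> G <- J -> S -> D
Condition 1 (no descendant of M in the set): holds — descendants of M are {D}; none are in {B, F, U}.
Condition 2 (every backdoor path blocked by {B, F, U}):
  P1: blocked at chain node F ∈ conditioning set.
  P2: blocked at chain node F ∈ conditioning set.
  P3: blocked at fork node F ∈ conditioning set.
  P4: blocked at fork node F ∈ conditioning set.
  P5: blocked at fork node F ∈ conditioning set.
{B, F, U} satisfies the backdoor criterion.

Yes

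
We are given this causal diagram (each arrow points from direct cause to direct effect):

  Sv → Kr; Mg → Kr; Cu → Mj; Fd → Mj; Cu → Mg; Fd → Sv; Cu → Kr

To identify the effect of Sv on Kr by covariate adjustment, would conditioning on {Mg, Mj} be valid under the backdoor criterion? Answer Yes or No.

No

Backdoor paths from Sv to Kr (paths whose first edge points into Sv):
  P1: Sv <- Fd -> Mj <- Cu -> Mg -> Kr
  P2: Sv <- Fd -> Mj <- Cu -> Kr
Condition 1 (no descendant of Sv in the set): holds — descendants of Sv are {Kr}; none are in {Mg, Mj}.
Condition 2 (every backdoor path blocked by {Mg, Mj}):
  P1: blocked at chain node Mg ∈ conditioning set.
  P2: open — collider(s) Mj are conditioned on (or have a conditioned descendant) and no non-collider on the path is in the set.
{Mg, Mj} does not satisfy the backdoor criterion.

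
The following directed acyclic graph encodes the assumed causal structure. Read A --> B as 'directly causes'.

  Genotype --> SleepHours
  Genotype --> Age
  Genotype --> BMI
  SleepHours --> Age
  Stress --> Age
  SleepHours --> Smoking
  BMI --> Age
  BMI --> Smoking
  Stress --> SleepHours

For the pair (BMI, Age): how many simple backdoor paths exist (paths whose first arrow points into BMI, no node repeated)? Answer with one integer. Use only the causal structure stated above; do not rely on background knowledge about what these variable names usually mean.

A backdoor path from BMI to Age is any simple undirected path whose first edge points into BMI (i.e. leaves BMI via a parent).
Parents of BMI: {Genotype}.
Enumerating:
  P1: BMI <- Genotype -> SleepHours <- Stress -> Age
  P2: BMI <- Genotype -> SleepHours -> Age
  P3: BMI <- Genotype -> Age
That exhausts the simple backdoor paths. Count: 3.

3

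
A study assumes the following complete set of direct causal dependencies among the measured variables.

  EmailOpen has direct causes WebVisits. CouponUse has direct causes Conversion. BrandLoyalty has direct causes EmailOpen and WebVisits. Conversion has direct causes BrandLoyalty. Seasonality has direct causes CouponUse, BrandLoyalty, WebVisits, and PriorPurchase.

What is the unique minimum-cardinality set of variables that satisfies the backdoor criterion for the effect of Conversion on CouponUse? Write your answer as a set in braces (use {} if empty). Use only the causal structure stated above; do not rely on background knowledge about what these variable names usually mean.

Variables eligible for adjustment (non-descendants of Conversion, excluding Conversion and CouponUse): {BrandLoyalty, EmailOpen, PriorPurchase, WebVisits}.
Backdoor paths from Conversion to CouponUse:
  P1: Conversion <- BrandLoyalty <- WebVisits -> Seasonality <- CouponUse
  P2: Conversion <- BrandLoyalty <- EmailOpen <- WebVisits -> Seasonality <- CouponUse
  P3: Conversion <- BrandLoyalty -> Seasonality <- CouponUse
Each backdoor path contains an unconditioned collider, so every path is already blocked with the empty conditioning set:
  P1: blocked at collider Seasonality (neither it nor any descendant is in the conditioning set).
  P2: blocked at collider Seasonality (neither it nor any descendant is in the conditioning set).
  P3: blocked at collider Seasonality (neither it nor any descendant is in the conditioning set).
The empty set is therefore the unique smallest valid set.

{}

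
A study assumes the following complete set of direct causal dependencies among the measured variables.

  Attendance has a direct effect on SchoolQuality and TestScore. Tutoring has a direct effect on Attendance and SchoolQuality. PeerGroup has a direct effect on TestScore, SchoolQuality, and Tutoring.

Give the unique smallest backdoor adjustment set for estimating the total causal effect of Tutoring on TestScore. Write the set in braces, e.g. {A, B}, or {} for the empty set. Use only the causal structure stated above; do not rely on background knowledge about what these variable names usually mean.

{PeerGroup}

Variables eligible for adjustment (non-descendants of Tutoring, excluding Tutoring and TestScore): {PeerGroup}.
Backdoor paths from Tutoring to TestScore:
  P1: Tutoring <- PeerGroup -> SchoolQuality <- Attendance -> TestScore
  P2: Tutoring <- PeerGroup -> TestScore
The empty set is not sufficient: P2 (Tutoring <- PeerGroup -> TestScore) has no collider blocking it and no conditioned non-collider, so it is open.
Try {PeerGroup}:
  P1: blocked at fork node PeerGroup ∈ conditioning set.
  P2: blocked at fork node PeerGroup ∈ conditioning set.
{PeerGroup} contains no descendant of Tutoring and blocks every backdoor path.
{PeerGroup} is the unique smallest valid adjustment set.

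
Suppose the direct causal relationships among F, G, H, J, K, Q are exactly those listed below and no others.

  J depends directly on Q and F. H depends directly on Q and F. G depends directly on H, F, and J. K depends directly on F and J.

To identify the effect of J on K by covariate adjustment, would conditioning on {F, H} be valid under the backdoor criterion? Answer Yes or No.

Backdoor paths from J to K (paths whose first edge points into J):
  P1: J <- F -> K
  P2: J <- Q -> H <- F -> K
  P3: J <- Q -> H -> G <- F -> K
Condition 1 (no descendant of J in the set): holds — descendants of J are {G, K}; none are in {F, H}.
Condition 2 (every backdoor path blocked by {F, H}):
  P1: blocked at fork node F ∈ conditioning set.
  P2: blocked at fork node F ∈ conditioning set.
  P3: blocked at chain node H ∈ conditioning set.
{F, H} satisfies the backdoor criterion.

Yes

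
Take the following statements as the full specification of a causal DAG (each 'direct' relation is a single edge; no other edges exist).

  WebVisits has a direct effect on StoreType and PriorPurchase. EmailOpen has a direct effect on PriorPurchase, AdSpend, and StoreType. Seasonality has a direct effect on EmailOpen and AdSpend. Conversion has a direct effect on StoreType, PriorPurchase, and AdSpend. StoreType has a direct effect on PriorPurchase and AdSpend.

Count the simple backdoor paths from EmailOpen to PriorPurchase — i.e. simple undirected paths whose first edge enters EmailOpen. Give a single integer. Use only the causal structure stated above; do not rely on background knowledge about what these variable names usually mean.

A backdoor path from EmailOpen to PriorPurchase is any simple undirected path whose first edge points into EmailOpen (i.e. leaves EmailOpen via a parent).
Parents of EmailOpen: {Seasonality}.
Enumerating:
  P1: EmailOpen <- Seasonality -> AdSpend <- Conversion -> StoreType <- WebVisits -> PriorPurchase
  P2: EmailOpen <- Seasonality -> AdSpend <- Conversion -> StoreType -> PriorPurchase
  P3: EmailOpen <- Seasonality -> AdSpend <- Conversion -> PriorPurchase
  P4: EmailOpen <- Seasonality -> AdSpend <- StoreType <- WebVisits -> PriorPurchase
  P5: EmailOpen <- Seasonality -> AdSpend <- StoreType <- Conversion -> PriorPurchase
  P6: EmailOpen <- Seasonality -> AdSpend <- StoreType -> PriorPurchase
That exhausts the simple backdoor paths. Count: 6.

6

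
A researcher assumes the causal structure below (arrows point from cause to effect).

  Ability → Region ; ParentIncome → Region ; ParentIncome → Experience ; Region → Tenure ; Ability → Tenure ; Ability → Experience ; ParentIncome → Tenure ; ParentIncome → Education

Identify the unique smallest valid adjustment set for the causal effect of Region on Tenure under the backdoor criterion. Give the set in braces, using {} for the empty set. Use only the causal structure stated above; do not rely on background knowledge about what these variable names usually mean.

Variables eligible for adjustment (non-descendants of Region, excluding Region and Tenure): {Ability, Education, Experience, ParentIncome}.
Backdoor paths from Region to Tenure:
  P1: Region <- ParentIncome -> Tenure
  P2: Region <- ParentIncome -> Experience <- Ability -> Tenure
  P3: Region <- Ability -> Tenure
  P4: Region <- Ability -> Experience <- ParentIncome -> Tenure
The empty set is not sufficient: P1 (Region <- ParentIncome -> Tenure) has no collider blocking it and no conditioned non-collider, so it is open.
Try {Ability, ParentIncome}:
  P1: blocked at fork node ParentIncome ∈ conditioning set.
  P2: blocked at fork node ParentIncome ∈ conditioning set.
  P3: blocked at fork node Ability ∈ conditioning set.
  P4: blocked at fork node Ability ∈ conditioning set.
{Ability, ParentIncome} contains no descendant of Region and blocks every backdoor path.
Every element of {Ability, ParentIncome} is needed (dropping Ability leaves P3 open; dropping ParentIncome leaves P1 open), so no proper subset is valid.
Among all size-2 subsets of the eligible variables, only {Ability, ParentIncome} blocks every backdoor path, so it is the unique smallest valid adjustment set.

{Ability, ParentIncome}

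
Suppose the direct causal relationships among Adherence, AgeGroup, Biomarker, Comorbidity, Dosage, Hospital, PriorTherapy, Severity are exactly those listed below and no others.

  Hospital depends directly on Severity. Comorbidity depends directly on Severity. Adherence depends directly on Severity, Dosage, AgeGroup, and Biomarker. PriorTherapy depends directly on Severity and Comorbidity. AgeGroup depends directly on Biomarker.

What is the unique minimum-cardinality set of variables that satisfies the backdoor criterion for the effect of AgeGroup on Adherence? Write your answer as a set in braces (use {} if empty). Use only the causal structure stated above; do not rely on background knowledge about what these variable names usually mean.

{Biomarker}

Variables eligible for adjustment (non-descendants of AgeGroup, excluding AgeGroup and Adherence): {Biomarker, Comorbidity, Dosage, Hospital, PriorTherapy, Severity}.
Backdoor paths from AgeGroup to Adherence:
  P1: AgeGroup <- Biomarker -> Adherence
The empty set is not sufficient: P1 (AgeGroup <- Biomarker -> Adherence) has no collider blocking it and no conditioned non-collider, so it is open.
Try {Biomarker}:
  P1: blocked at fork node Biomarker ∈ conditioning set.
{Biomarker} contains no descendant of AgeGroup and blocks every backdoor path.
No other singleton works — e.g. {Dosage} leaves P1 open — so {Biomarker} is the unique smallest valid adjustment set.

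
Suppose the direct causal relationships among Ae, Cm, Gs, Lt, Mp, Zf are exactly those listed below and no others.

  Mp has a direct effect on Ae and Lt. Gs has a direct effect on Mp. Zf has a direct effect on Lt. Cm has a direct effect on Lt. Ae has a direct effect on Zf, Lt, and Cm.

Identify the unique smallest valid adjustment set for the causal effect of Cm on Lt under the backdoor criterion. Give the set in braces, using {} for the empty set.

{Ae}

Variables eligible for adjustment (non-descendants of Cm, excluding Cm and Lt): {Ae, Gs, Mp, Zf}.
Backdoor paths from Cm to Lt:
  P1: Cm <- Ae <- Mp -> Lt
  P2: Cm <- Ae -> Zf -> Lt
  P3: Cm <- Ae -> Lt
The empty set is not sufficient: P1 (Cm <- Ae <- Mp -> Lt) has no collider blocking it and no conditioned non-collider, so it is open.
Try {Ae}:
  P1: blocked at chain node Ae ∈ conditioning set.
  P2: blocked at fork node Ae ∈ conditioning set.
  P3: blocked at fork node Ae ∈ conditioning set.
{Ae} contains no descendant of Cm and blocks every backdoor path.
No other singleton works — e.g. {Gs} leaves P1 open — so {Ae} is the unique smallest valid adjustment set.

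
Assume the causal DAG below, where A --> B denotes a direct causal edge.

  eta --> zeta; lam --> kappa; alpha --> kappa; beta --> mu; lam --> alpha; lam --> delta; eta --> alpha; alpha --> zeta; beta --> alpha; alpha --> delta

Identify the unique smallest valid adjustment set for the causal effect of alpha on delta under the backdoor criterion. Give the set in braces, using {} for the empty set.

{lam}

Variables eligible for adjustment (non-descendants of alpha, excluding alpha and delta): {beta, eta, lam, mu}.
Backdoor paths from alpha to delta:
  P1: alpha <- lam -> delta
The empty set is not sufficient: P1 (alpha <- lam -> delta) has no collider blocking it and no conditioned non-collider, so it is open.
Try {lam}:
  P1: blocked at fork node lam ∈ conditioning set.
{lam} contains no descendant of alpha and blocks every backdoor path.
No other singleton works — e.g. {beta} leaves P1 open — so {lam} is the unique smallest valid adjustment set.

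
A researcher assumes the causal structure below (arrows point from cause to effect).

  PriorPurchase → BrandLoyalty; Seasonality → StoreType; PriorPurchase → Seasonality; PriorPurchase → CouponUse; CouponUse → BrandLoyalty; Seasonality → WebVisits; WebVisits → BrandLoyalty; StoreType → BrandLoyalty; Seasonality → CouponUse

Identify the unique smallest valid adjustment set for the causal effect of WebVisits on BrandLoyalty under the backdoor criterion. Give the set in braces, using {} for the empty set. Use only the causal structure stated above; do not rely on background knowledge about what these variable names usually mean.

Variables eligible for adjustment (non-descendants of WebVisits, excluding WebVisits and BrandLoyalty): {CouponUse, PriorPurchase, Seasonality, StoreType}.
Backdoor paths from WebVisits to BrandLoyalty:
  P1: WebVisits <- Seasonality <- PriorPurchase -> CouponUse -> BrandLoyalty
  P2: WebVisits <- Seasonality <- PriorPurchase -> BrandLoyalty
  P3: WebVisits <- Seasonality -> CouponUse <- PriorPurchase -> BrandLoyalty
  P4: WebVisits <- Seasonality -> CouponUse -> BrandLoyalty
  P5: WebVisits <- Seasonality -> StoreType -> BrandLoyalty
The empty set is not sufficient: P1 (WebVisits <- Seasonality <- PriorPurchase -> CouponUse -> BrandLoyalty) has no collider blocking it and no conditioned non-collider, so it is open.
Try {Seasonality}:
  P1: blocked at chain node Seasonality ∈ conditioning set.
  P2: blocked at chain node Seasonality ∈ conditioning set.
  P3: blocked at fork node Seasonality ∈ conditioning set.
  P4: blocked at fork node Seasonality ∈ conditioning set.
  P5: blocked at fork node Seasonality ∈ conditioning set.
{Seasonality} contains no descendant of WebVisits and blocks every backdoor path.
No other singleton works — e.g. {PriorPurchase} leaves P4 open — so {Seasonality} is the unique smallest valid adjustment set.

{Seasonality}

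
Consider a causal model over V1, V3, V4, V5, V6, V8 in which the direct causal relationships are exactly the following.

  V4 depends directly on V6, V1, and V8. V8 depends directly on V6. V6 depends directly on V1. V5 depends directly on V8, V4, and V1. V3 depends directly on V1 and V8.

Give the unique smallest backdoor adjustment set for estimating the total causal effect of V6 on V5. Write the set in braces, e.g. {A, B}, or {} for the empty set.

{V1}

Variables eligible for adjustment (non-descendants of V6, excluding V6 and V5): {V1}.
Backdoor paths from V6 to V5:
  P1: V6 <- V1 -> V4 <- V8 -> V5
  P2: V6 <- V1 -> V4 -> V5
  P3: V6 <- V1 -> V3 <- V8 -> V4 -> V5
  P4: V6 <- V1 -> V3 <- V8 -> V5
  P5: V6 <- V1 -> V5
The empty set is not sufficient: P2 (V6 <- V1 -> V4 -> V5) has no collider blocking it and no conditioned non-collider, so it is open.
Try {V1}:
  P1: blocked at fork node V1 ∈ conditioning set.
  P2: blocked at fork node V1 ∈ conditioning set.
  P3: blocked at fork node V1 ∈ conditioning set.
  P4: blocked at fork node V1 ∈ conditioning set.
  P5: blocked at fork node V1 ∈ conditioning set.
{V1} contains no descendant of V6 and blocks every backdoor path.
{V1} is the unique smallest valid adjustment set.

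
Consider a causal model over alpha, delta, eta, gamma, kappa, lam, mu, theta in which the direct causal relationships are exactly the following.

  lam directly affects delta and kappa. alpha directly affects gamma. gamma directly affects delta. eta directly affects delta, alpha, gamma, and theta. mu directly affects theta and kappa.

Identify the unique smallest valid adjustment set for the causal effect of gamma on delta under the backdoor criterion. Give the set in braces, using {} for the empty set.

{eta}

Variables eligible for adjustment (non-descendants of gamma, excluding gamma and delta): {alpha, eta, kappa, lam, mu, theta}.
Backdoor paths from gamma to delta:
  P1: gamma <- eta -> theta <- mu -> kappa <- lam -> delta
  P2: gamma <- eta -> delta
  P3: gamma <- alpha <- eta -> theta <- mu -> kappa <- lam -> delta
  P4: gamma <- alpha <- eta -> delta
The empty set is not sufficient: P2 (gamma <- eta -> delta) has no collider blocking it and no conditioned non-collider, so it is open.
Try {eta}:
  P1: blocked at fork node eta ∈ conditioning set.
  P2: blocked at fork node eta ∈ conditioning set.
  P3: blocked at fork node eta ∈ conditioning set.
  P4: blocked at fork node eta ∈ conditioning set.
{eta} contains no descendant of gamma and blocks every backdoor path.
No other singleton works — e.g. {mu} leaves P2 open — so {eta} is the unique smallest valid adjustment set.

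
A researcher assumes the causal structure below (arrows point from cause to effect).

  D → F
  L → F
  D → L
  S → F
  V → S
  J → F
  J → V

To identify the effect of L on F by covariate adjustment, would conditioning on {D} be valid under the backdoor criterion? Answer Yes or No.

Backdoor paths from L to F (paths whose first edge points into L):
  P1: L <- D -> F
Condition 1 (no descendant of L in the set): holds — descendants of L are {F}; none are in {D}.
Condition 2 (every backdoor path blocked by {D}):
  P1: blocked at fork node D ∈ conditioning set.
{D} satisfies the backdoor criterion.

Yes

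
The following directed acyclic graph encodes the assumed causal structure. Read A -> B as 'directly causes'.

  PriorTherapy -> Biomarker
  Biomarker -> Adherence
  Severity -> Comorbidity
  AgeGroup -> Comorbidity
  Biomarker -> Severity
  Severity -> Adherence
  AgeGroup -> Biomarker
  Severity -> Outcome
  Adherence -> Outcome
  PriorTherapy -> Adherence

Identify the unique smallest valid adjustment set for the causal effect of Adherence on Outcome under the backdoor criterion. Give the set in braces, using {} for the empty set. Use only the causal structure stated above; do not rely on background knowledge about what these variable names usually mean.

{Severity}

Variables eligible for adjustment (non-descendants of Adherence, excluding Adherence and Outcome): {AgeGroup, Biomarker, Comorbidity, PriorTherapy, Severity}.
Backdoor paths from Adherence to Outcome:
  P1: Adherence <- PriorTherapy -> Biomarker <- AgeGroup -> Comorbidity <- Severity -> Outcome
  P2: Adherence <- PriorTherapy -> Biomarker -> Severity -> Outcome
  P3: Adherence <- Biomarker <- AgeGroup -> Comorbidity <- Severity -> Outcome
  P4: Adherence <- Biomarker -> Severity -> Outcome
  P5: Adherence <- Severity -> Outcome
The empty set is not sufficient: P2 (Adherence <- PriorTherapy -> Biomarker -> Severity -> Outcome) has no collider blocking it and no conditioned non-collider, so it is open.
Try {Severity}:
  P1: blocked at collider Comorbidity (neither it nor any descendant is in the conditioning set).
  P2: blocked at chain node Severity ∈ conditioning set.
  P3: blocked at collider Comorbidity (neither it nor any descendant is in the conditioning set).
  P4: blocked at chain node Severity ∈ conditioning set.
  P5: blocked at fork node Severity ∈ conditioning set.
{Severity} contains no descendant of Adherence and blocks every backdoor path.
No other singleton works — e.g. {AgeGroup} leaves P2 open — so {Severity} is the unique smallest valid adjustment set.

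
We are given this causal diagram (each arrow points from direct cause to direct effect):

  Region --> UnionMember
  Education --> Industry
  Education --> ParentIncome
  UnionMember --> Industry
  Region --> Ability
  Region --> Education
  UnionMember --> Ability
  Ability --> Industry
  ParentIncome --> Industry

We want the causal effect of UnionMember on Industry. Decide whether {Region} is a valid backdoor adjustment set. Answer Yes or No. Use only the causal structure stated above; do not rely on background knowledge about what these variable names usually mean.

Backdoor paths from UnionMember to Industry (paths whose first edge points into UnionMember):
  P1: UnionMember <- Region -> Education -> ParentIncome -> Industry
  P2: UnionMember <- Region -> Education -> Industry
  P3: UnionMember <- Region -> Ability -> Industry
Condition 1 (no descendant of UnionMember in the set): holds — descendants of UnionMember are {Ability, Industry}; none are in {Region}.
Condition 2 (every backdoor path blocked by {Region}):
  P1: blocked at fork node Region ∈ conditioning set.
  P2: blocked at fork node Region ∈ conditioning set.
  P3: blocked at fork node Region ∈ conditioning set.
{Region} satisfies the backdoor criterion.

Yes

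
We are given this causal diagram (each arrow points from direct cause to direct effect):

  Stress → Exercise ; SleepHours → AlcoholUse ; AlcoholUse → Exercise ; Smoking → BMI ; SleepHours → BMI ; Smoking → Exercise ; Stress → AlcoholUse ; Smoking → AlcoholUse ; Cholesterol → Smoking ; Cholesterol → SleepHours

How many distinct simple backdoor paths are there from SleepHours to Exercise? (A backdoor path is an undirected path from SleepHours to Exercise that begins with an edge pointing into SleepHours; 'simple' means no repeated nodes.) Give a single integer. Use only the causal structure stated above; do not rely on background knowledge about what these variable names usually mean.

A backdoor path from SleepHours to Exercise is any simple undirected path whose first edge points into SleepHours (i.e. leaves SleepHours via a parent).
Parents of SleepHours: {Cholesterol}.
Enumerating:
  P1: SleepHours <- Cholesterol -> Smoking -> AlcoholUse <- Stress -> Exercise
  P2: SleepHours <- Cholesterol -> Smoking -> AlcoholUse -> Exercise
  P3: SleepHours <- Cholesterol -> Smoking -> Exercise
That exhausts the simple backdoor paths. Count: 3.

3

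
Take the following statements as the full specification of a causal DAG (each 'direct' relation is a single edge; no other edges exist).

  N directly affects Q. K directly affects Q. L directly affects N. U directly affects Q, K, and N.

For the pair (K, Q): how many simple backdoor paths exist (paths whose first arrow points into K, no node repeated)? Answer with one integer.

2

A backdoor path from K to Q is any simple undirected path whose first edge points into K (i.e. leaves K via a parent).
Parents of K: {U}.
Enumerating:
  P1: K <- U -> N -> Q
  P2: K <- U -> Q
That exhausts the simple backdoor paths. Count: 2.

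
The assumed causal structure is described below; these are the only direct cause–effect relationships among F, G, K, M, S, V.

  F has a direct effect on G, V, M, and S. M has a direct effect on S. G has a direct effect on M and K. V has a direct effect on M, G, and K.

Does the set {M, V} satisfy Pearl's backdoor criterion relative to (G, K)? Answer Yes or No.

No

Backdoor paths from G to K (paths whose first edge points into G):
  P1: G <- F -> V -> K
  P2: G <- F -> M <- V -> K
  P3: G <- F -> S <- M <- V -> K
  P4: G <- V -> K
Condition 1 (no descendant of G in the set): FAILS — M is a descendant of G.
Condition 2 (every backdoor path blocked by {M, V}):
  P1: blocked at chain node V ∈ conditioning set.
  P2: blocked at fork node V ∈ conditioning set.
  P3: blocked at collider S (neither it nor any descendant is in the conditioning set).
  P4: blocked at fork node V ∈ conditioning set.
{M, V} does not satisfy the backdoor criterion.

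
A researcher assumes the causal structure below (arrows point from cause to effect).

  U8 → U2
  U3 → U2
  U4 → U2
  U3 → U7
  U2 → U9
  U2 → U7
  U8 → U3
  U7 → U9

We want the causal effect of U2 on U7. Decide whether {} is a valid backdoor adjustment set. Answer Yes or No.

No

Backdoor paths from U2 to U7 (paths whose first edge points into U2):
  P1: U2 <- U8 -> U3 -> U7
  P2: U2 <- U3 -> U7
Condition 1 (no descendant of U2 in the set): holds — descendants of U2 are {U7, U9}; none are in {}.
Condition 2 (every backdoor path blocked by {}):
  P1: open — no interior node is in the conditioning set.
  P2: open — no interior node is in the conditioning set.
{} does not satisfy the backdoor criterion.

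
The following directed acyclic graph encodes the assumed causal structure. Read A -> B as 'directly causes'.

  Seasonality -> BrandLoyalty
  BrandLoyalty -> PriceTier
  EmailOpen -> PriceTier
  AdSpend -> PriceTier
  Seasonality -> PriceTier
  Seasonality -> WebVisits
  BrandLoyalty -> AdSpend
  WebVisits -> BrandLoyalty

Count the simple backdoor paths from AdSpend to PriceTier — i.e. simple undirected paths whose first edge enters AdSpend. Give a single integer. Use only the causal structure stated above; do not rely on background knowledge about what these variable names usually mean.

A backdoor path from AdSpend to PriceTier is any simple undirected path whose first edge points into AdSpend (i.e. leaves AdSpend via a parent).
Parents of AdSpend: {BrandLoyalty}.
Enumerating:
  P1: AdSpend <- BrandLoyalty <- Seasonality -> PriceTier
  P2: AdSpend <- BrandLoyalty <- WebVisits <- Seasonality -> PriceTier
  P3: AdSpend <- BrandLoyalty -> PriceTier
That exhausts the simple backdoor paths. Count: 3.

3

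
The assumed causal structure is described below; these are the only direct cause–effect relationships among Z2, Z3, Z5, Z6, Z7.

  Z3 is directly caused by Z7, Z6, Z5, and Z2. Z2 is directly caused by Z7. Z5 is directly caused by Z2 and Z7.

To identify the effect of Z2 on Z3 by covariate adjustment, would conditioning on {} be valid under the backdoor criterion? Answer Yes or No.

Backdoor paths from Z2 to Z3 (paths whose first edge points into Z2):
  P1: Z2 <- Z7 -> Z5 -> Z3
  P2: Z2 <- Z7 -> Z3
Condition 1 (no descendant of Z2 in the set): holds — descendants of Z2 are {Z3, Z5}; none are in {}.
Condition 2 (every backdoor path blocked by {}):
  P1: open — no interior node is in the conditioning set.
  P2: open — no interior node is in the conditioning set.
{} does not satisfy the backdoor criterion.

No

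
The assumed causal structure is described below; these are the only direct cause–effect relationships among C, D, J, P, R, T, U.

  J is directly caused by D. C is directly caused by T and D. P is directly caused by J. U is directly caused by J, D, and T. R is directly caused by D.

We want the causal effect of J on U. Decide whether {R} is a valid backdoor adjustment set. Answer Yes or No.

Backdoor paths from J to U (paths whose first edge points into J):
  P1: J <- D -> U
  P2: J <- D -> C <- T -> U
Condition 1 (no descendant of J in the set): holds — descendants of J are {P, U}; none are in {R}.
Condition 2 (every backdoor path blocked by {R}):
  P1: open — no interior node is in the conditioning set.
  P2: blocked at collider C (neither it nor any descendant is in the conditioning set).
{R} does not satisfy the backdoor criterion.

No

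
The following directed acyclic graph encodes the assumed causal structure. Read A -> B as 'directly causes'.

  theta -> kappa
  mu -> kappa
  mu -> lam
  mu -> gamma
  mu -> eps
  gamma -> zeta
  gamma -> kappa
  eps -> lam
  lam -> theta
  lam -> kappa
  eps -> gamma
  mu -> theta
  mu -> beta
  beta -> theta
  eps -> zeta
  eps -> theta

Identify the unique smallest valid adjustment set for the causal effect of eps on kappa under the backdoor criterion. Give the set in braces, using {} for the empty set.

Variables eligible for adjustment (non-descendants of eps, excluding eps and kappa): {beta, mu}.
Backdoor paths from eps to kappa:
  P1: eps <- mu -> lam -> theta -> kappa
  P2: eps <- mu -> lam -> kappa
  P3: eps <- mu -> gamma -> kappa
  P4: eps <- mu -> beta -> theta <- lam -> kappa
  P5: eps <- mu -> beta -> theta -> kappa
  P6: eps <- mu -> theta <- lam -> kappa
  P7: eps <- mu -> theta -> kappa
  P8: eps <- mu -> kappa
The empty set is not sufficient: P1 (eps <- mu -> lam -> theta -> kappa) has no collider blocking it and no conditioned non-collider, so it is open.
Try {mu}:
  P1: blocked at fork node mu ∈ conditioning set.
  P2: blocked at fork node mu ∈ conditioning set.
  P3: blocked at fork node mu ∈ conditioning set.
  P4: blocked at fork node mu ∈ conditioning set.
  P5: blocked at fork node mu ∈ conditioning set.
  P6: blocked at fork node mu ∈ conditioning set.
  P7: blocked at fork node mu ∈ conditioning set.
  P8: blocked at fork node mu ∈ conditioning set.
{mu} contains no descendant of eps and blocks every backdoor path.
No other singleton works — e.g. {beta} leaves P1 open — so {mu} is the unique smallest valid adjustment set.

{mu}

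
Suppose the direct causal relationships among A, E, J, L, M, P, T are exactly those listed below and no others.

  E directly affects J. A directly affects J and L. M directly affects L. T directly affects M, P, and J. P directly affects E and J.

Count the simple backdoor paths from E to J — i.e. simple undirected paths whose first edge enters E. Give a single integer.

A backdoor path from E to J is any simple undirected path whose first edge points into E (i.e. leaves E via a parent).
Parents of E: {P}.
Enumerating:
  P1: E <- P <- T -> M -> L <- A -> J
  P2: E <- P <- T -> J
  P3: E <- P -> J
That exhausts the simple backdoor paths. Count: 3.

3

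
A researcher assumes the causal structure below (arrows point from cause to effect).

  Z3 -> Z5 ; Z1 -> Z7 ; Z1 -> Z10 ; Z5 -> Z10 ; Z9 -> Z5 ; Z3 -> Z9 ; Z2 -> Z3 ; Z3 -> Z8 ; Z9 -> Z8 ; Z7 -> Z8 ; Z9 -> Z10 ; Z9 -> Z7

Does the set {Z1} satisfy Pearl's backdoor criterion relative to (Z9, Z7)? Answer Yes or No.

Backdoor paths from Z9 to Z7 (paths whose first edge points into Z9):
  P1: Z9 <- Z3 -> Z5 -> Z10 <- Z1 -> Z7
  P2: Z9 <- Z3 -> Z8 <- Z7
Condition 1 (no descendant of Z9 in the set): holds — descendants of Z9 are {Z10, Z5, Z7, Z8}; none are in {Z1}.
Condition 2 (every backdoor path blocked by {Z1}):
  P1: blocked at collider Z10 (neither it nor any descendant is in the conditioning set).
  P2: blocked at collider Z8 (neither it nor any descendant is in the conditioning set).
{Z1} satisfies the backdoor criterion.

Yes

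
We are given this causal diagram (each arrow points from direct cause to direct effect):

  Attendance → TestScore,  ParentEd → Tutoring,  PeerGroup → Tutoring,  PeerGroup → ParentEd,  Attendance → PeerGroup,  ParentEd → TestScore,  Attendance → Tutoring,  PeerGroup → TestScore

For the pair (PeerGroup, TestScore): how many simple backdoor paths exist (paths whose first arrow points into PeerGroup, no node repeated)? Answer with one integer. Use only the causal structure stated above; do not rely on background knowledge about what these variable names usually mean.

2

A backdoor path from PeerGroup to TestScore is any simple undirected path whose first edge points into PeerGroup (i.e. leaves PeerGroup via a parent).
Parents of PeerGroup: {Attendance}.
Enumerating:
  P1: PeerGroup <- Attendance -> TestScore
  P2: PeerGroup <- Attendance -> Tutoring <- ParentEd -> TestScore
That exhausts the simple backdoor paths. Count: 2.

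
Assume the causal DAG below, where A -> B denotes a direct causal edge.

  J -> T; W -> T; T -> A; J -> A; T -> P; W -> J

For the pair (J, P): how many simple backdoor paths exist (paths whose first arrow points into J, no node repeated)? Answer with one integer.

1

A backdoor path from J to P is any simple undirected path whose first edge points into J (i.e. leaves J via a parent).
Parents of J: {W}.
Enumerating:
  P1: J <- W -> T -> P
That exhausts the simple backdoor paths. Count: 1.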